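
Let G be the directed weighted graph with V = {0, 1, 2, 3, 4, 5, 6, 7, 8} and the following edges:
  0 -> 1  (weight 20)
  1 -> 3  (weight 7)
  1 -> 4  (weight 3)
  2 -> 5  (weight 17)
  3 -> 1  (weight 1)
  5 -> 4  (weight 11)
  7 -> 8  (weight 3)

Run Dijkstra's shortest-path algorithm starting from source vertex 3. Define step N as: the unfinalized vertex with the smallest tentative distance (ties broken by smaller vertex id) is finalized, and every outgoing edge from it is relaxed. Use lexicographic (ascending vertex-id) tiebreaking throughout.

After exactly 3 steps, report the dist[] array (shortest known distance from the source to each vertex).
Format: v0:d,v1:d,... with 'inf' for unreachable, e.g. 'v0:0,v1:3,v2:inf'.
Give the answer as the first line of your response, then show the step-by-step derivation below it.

v0:inf,v1:1,v2:inf,v3:0,v4:4,v5:inf,v6:inf,v7:inf,v8:inf

step 1: dist = v0:inf,v1:1,v2:inf,v3:0,v4:inf,v5:inf,v6:inf,v7:inf,v8:inf
step 2: dist = v0:inf,v1:1,v2:inf,v3:0,v4:4,v5:inf,v6:inf,v7:inf,v8:inf
step 3: dist = v0:inf,v1:1,v2:inf,v3:0,v4:4,v5:inf,v6:inf,v7:inf,v8:inf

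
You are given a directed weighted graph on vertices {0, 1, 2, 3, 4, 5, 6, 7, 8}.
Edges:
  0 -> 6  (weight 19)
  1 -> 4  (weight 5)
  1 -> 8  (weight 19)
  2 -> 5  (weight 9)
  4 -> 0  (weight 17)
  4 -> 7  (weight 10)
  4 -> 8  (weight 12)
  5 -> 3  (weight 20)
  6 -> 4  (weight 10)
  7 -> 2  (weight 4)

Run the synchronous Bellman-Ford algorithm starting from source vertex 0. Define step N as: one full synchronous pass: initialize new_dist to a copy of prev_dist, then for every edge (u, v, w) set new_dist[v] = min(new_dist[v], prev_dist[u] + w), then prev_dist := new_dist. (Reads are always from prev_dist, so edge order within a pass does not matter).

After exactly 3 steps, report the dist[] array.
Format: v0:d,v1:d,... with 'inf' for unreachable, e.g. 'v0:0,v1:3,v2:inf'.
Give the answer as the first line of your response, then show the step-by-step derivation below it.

v0:0,v1:inf,v2:inf,v3:inf,v4:29,v5:inf,v6:19,v7:39,v8:41

step 1: dist = v0:0,v1:inf,v2:inf,v3:inf,v4:inf,v5:inf,v6:19,v7:inf,v8:inf
step 2: dist = v0:0,v1:inf,v2:inf,v3:inf,v4:29,v5:inf,v6:19,v7:inf,v8:inf
step 3: dist = v0:0,v1:inf,v2:inf,v3:inf,v4:29,v5:inf,v6:19,v7:39,v8:41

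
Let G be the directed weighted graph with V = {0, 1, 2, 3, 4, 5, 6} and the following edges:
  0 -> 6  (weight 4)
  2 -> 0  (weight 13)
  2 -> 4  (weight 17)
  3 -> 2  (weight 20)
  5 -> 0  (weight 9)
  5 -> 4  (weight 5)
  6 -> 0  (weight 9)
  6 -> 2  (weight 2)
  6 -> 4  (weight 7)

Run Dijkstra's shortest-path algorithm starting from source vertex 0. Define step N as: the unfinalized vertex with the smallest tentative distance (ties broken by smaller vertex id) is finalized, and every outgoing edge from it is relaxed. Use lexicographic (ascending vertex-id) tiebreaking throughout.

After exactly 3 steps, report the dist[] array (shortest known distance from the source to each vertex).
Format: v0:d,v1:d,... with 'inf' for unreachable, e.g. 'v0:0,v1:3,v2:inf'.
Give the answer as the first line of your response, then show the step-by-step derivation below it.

v0:0,v1:inf,v2:6,v3:inf,v4:11,v5:inf,v6:4

step 1: dist = v0:0,v1:inf,v2:inf,v3:inf,v4:inf,v5:inf,v6:4
step 2: dist = v0:0,v1:inf,v2:6,v3:inf,v4:11,v5:inf,v6:4
step 3: dist = v0:0,v1:inf,v2:6,v3:inf,v4:11,v5:inf,v6:4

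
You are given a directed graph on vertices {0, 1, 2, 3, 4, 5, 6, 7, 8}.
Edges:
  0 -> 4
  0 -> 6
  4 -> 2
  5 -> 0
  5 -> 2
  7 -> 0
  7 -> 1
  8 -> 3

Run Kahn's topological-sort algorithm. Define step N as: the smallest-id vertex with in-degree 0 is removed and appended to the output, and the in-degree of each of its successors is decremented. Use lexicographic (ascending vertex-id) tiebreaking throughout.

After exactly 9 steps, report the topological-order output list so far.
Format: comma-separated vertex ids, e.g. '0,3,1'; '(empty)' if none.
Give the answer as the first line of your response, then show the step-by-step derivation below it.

5,7,0,1,4,2,6,8,3

step 1: output 5; order=[5]; indeg=(1,1,1,1,1,0,1,0,0)
step 2: output 7; order=[5,7]; indeg=(0,0,1,1,1,0,1,0,0)
step 3: output 0; order=[5,7,0]; indeg=(0,0,1,1,0,0,0,0,0)
step 4: output 1; order=[5,7,0,1]; indeg=(0,0,1,1,0,0,0,0,0)
step 5: output 4; order=[5,7,0,1,4]; indeg=(0,0,0,1,0,0,0,0,0)
step 6: output 2; order=[5,7,0,1,4,2]; indeg=(0,0,0,1,0,0,0,0,0)
step 7: output 6; order=[5,7,0,1,4,2,6]; indeg=(0,0,0,1,0,0,0,0,0)
step 8: output 8; order=[5,7,0,1,4,2,6,8]; indeg=(0,0,0,0,0,0,0,0,0)
step 9: output 3; order=[5,7,0,1,4,2,6,8,3]; indeg=(0,0,0,0,0,0,0,0,0)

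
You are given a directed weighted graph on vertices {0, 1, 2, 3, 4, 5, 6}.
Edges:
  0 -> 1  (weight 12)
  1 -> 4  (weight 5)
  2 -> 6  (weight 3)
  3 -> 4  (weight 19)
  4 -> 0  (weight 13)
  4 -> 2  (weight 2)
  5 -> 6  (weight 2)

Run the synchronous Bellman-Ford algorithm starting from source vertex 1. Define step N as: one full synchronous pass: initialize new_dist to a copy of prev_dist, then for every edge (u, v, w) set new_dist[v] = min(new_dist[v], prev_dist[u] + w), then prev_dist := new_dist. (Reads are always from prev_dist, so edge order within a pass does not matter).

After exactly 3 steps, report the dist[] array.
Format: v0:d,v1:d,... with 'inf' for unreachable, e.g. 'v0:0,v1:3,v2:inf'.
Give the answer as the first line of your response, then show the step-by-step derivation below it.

v0:18,v1:0,v2:7,v3:inf,v4:5,v5:inf,v6:10

step 1: dist = v0:inf,v1:0,v2:inf,v3:inf,v4:5,v5:inf,v6:inf
step 2: dist = v0:18,v1:0,v2:7,v3:inf,v4:5,v5:inf,v6:inf
step 3: dist = v0:18,v1:0,v2:7,v3:inf,v4:5,v5:inf,v6:10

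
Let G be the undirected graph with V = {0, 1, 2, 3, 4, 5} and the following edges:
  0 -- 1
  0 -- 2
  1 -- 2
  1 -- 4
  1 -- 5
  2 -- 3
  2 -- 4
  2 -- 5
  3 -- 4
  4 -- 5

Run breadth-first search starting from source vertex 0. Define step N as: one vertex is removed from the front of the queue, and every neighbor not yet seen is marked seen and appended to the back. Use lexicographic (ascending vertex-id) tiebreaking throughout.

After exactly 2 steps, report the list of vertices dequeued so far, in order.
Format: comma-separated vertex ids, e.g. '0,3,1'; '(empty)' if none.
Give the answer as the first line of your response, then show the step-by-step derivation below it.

0,1

step 1: dequeue 0; queue=[1,2]; order=0
step 2: dequeue 1; queue=[2,4,5]; order=0,1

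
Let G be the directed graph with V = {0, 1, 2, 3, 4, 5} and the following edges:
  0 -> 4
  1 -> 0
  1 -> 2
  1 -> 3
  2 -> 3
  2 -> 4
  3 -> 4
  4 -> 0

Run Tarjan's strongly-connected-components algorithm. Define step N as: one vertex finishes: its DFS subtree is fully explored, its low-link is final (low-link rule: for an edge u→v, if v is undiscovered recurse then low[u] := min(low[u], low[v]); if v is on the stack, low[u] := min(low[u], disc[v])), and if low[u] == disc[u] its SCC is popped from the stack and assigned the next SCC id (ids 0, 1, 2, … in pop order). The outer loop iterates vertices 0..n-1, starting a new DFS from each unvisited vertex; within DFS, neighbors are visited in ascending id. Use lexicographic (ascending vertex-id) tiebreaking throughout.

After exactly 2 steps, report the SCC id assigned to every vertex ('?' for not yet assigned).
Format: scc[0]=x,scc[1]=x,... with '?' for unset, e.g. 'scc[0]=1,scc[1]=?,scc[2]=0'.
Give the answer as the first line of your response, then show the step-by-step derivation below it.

scc[0]=0,scc[1]=?,scc[2]=?,scc[3]=?,scc[4]=0,scc[5]=?

step 1: low=(low[0]=0,low[1]=?,low[2]=?,low[3]=?,low[4]=0,low[5]=?); scc=(scc[0]=?,scc[1]=?,scc[2]=?,scc[3]=?,scc[4]=?,scc[5]=?)
step 2: low=(low[0]=0,low[1]=?,low[2]=?,low[3]=?,low[4]=0,low[5]=?); scc=(scc[0]=0,scc[1]=?,scc[2]=?,scc[3]=?,scc[4]=0,scc[5]=?)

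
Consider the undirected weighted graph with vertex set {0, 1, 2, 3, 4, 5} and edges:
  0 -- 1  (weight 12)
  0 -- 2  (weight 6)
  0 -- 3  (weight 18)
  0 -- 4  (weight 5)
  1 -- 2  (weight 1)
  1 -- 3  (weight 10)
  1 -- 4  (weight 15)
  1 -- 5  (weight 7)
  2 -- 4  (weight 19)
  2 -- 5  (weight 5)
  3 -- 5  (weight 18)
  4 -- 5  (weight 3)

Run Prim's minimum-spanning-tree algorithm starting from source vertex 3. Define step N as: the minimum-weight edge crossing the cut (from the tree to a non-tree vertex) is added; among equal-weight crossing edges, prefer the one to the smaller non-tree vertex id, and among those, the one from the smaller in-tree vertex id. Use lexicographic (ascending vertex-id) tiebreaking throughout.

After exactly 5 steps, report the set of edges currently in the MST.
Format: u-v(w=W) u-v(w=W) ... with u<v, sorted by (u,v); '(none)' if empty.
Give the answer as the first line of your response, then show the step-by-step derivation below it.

0-4(w=5) 1-2(w=1) 1-3(w=10) 2-5(w=5) 4-5(w=3)

step 1: add edge 1-3 (w=10); MST = {1-3(w=10)}
step 2: add edge 1-2 (w=1); MST = {1-2(w=1) 1-3(w=10)}
step 3: add edge 2-5 (w=5); MST = {1-2(w=1) 1-3(w=10) 2-5(w=5)}
step 4: add edge 4-5 (w=3); MST = {1-2(w=1) 1-3(w=10) 2-5(w=5) 4-5(w=3)}
step 5: add edge 0-4 (w=5); MST = {0-4(w=5) 1-2(w=1) 1-3(w=10) 2-5(w=5) 4-5(w=3)}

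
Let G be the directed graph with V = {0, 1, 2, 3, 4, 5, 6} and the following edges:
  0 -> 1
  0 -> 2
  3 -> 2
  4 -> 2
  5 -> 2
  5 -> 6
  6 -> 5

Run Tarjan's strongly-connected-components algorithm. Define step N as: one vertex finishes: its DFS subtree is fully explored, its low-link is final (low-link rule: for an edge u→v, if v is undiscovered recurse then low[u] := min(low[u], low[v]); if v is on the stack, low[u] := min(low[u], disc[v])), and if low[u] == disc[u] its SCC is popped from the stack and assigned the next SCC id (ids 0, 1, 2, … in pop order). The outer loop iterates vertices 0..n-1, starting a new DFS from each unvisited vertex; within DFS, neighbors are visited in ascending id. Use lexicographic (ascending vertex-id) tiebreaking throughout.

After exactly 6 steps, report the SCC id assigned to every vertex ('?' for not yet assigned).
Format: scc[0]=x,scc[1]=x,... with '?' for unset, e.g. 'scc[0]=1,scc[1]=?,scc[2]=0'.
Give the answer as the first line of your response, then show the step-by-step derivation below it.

scc[0]=2,scc[1]=0,scc[2]=1,scc[3]=3,scc[4]=4,scc[5]=?,scc[6]=?

step 1: low=(low[0]=0,low[1]=1,low[2]=?,low[3]=?,low[4]=?,low[5]=?,low[6]=?); scc=(scc[0]=?,scc[1]=0,scc[2]=?,scc[3]=?,scc[4]=?,scc[5]=?,scc[6]=?)
step 2: low=(low[0]=0,low[1]=1,low[2]=2,low[3]=?,low[4]=?,low[5]=?,low[6]=?); scc=(scc[0]=?,scc[1]=0,scc[2]=1,scc[3]=?,scc[4]=?,scc[5]=?,scc[6]=?)
step 3: low=(low[0]=0,low[1]=1,low[2]=2,low[3]=?,low[4]=?,low[5]=?,low[6]=?); scc=(scc[0]=2,scc[1]=0,scc[2]=1,scc[3]=?,scc[4]=?,scc[5]=?,scc[6]=?)
step 4: low=(low[0]=0,low[1]=1,low[2]=2,low[3]=3,low[4]=?,low[5]=?,low[6]=?); scc=(scc[0]=2,scc[1]=0,scc[2]=1,scc[3]=3,scc[4]=?,scc[5]=?,scc[6]=?)
step 5: low=(low[0]=0,low[1]=1,low[2]=2,low[3]=3,low[4]=4,low[5]=?,low[6]=?); scc=(scc[0]=2,scc[1]=0,scc[2]=1,scc[3]=3,scc[4]=4,scc[5]=?,scc[6]=?)
step 6: low=(low[0]=0,low[1]=1,low[2]=2,low[3]=3,low[4]=4,low[5]=5,low[6]=5); scc=(scc[0]=2,scc[1]=0,scc[2]=1,scc[3]=3,scc[4]=4,scc[5]=?,scc[6]=?)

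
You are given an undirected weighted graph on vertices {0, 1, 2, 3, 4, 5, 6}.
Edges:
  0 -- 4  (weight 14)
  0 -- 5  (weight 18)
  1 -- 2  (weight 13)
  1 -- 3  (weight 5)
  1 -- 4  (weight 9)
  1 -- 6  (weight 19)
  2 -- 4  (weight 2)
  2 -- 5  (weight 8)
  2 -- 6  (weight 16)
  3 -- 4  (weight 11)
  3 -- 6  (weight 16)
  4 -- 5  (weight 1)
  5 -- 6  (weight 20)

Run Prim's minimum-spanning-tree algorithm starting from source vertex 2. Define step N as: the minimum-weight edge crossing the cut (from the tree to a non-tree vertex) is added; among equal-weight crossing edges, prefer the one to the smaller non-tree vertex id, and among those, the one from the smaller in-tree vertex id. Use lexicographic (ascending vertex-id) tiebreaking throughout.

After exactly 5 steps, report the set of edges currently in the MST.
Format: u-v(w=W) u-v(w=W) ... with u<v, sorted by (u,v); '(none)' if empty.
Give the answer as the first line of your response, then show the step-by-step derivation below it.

0-4(w=14) 1-3(w=5) 1-4(w=9) 2-4(w=2) 4-5(w=1)

step 1: add edge 2-4 (w=2); MST = {2-4(w=2)}
step 2: add edge 4-5 (w=1); MST = {2-4(w=2) 4-5(w=1)}
step 3: add edge 1-4 (w=9); MST = {1-4(w=9) 2-4(w=2) 4-5(w=1)}
step 4: add edge 1-3 (w=5); MST = {1-3(w=5) 1-4(w=9) 2-4(w=2) 4-5(w=1)}
step 5: add edge 0-4 (w=14); MST = {0-4(w=14) 1-3(w=5) 1-4(w=9) 2-4(w=2) 4-5(w=1)}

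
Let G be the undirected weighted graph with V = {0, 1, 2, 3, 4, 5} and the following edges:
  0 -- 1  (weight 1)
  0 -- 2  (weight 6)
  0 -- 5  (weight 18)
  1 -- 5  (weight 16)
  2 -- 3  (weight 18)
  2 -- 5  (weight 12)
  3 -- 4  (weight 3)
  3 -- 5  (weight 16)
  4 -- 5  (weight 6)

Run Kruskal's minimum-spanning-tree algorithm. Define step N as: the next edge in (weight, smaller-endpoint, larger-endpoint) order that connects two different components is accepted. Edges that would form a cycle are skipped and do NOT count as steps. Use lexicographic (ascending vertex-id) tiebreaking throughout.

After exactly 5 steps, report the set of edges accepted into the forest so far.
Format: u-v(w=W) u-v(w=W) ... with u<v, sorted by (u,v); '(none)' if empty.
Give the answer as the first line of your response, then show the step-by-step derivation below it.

0-1(w=1) 0-2(w=6) 2-5(w=12) 3-4(w=3) 4-5(w=6)

step 1: add edge 0-1 (w=1); MST = {0-1(w=1)}
step 2: add edge 3-4 (w=3); MST = {0-1(w=1) 3-4(w=3)}
step 3: add edge 0-2 (w=6); MST = {0-1(w=1) 0-2(w=6) 3-4(w=3)}
step 4: add edge 4-5 (w=6); MST = {0-1(w=1) 0-2(w=6) 3-4(w=3) 4-5(w=6)}
step 5: add edge 2-5 (w=12); MST = {0-1(w=1) 0-2(w=6) 2-5(w=12) 3-4(w=3) 4-5(w=6)}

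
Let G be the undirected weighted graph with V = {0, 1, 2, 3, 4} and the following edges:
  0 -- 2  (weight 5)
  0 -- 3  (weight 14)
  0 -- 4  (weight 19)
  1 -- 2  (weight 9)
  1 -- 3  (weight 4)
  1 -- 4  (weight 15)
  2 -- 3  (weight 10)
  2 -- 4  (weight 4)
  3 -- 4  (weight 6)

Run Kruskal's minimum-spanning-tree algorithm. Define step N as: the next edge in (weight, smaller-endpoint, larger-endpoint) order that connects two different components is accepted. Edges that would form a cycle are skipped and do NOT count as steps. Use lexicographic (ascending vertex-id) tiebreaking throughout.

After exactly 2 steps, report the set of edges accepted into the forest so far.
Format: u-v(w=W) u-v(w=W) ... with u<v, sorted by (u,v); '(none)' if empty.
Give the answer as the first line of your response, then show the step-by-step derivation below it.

1-3(w=4) 2-4(w=4)

step 1: add edge 1-3 (w=4); MST = {1-3(w=4)}
step 2: add edge 2-4 (w=4); MST = {1-3(w=4) 2-4(w=4)}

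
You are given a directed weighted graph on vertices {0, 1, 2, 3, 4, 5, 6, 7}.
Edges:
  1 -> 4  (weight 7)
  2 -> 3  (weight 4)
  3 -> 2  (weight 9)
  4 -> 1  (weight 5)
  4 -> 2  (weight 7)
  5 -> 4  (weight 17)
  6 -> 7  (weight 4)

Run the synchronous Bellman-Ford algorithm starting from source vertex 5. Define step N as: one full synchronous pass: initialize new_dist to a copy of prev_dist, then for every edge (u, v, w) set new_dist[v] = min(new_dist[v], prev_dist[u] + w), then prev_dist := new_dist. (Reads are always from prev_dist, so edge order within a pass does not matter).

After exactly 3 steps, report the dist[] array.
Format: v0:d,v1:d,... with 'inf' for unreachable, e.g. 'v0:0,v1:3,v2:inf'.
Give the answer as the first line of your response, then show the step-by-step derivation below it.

v0:inf,v1:22,v2:24,v3:28,v4:17,v5:0,v6:inf,v7:inf

step 1: dist = v0:inf,v1:inf,v2:inf,v3:inf,v4:17,v5:0,v6:inf,v7:inf
step 2: dist = v0:inf,v1:22,v2:24,v3:inf,v4:17,v5:0,v6:inf,v7:inf
step 3: dist = v0:inf,v1:22,v2:24,v3:28,v4:17,v5:0,v6:inf,v7:inf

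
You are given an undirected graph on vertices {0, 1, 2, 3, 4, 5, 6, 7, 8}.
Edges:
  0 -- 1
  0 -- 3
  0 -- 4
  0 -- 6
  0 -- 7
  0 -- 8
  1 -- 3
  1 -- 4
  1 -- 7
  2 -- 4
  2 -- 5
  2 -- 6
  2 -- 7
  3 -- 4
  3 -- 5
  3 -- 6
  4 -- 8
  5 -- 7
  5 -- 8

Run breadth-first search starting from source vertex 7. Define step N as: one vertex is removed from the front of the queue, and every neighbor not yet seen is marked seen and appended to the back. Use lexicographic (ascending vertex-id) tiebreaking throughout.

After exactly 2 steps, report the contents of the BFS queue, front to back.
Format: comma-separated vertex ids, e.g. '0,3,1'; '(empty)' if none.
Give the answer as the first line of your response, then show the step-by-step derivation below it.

1,2,5,3,4,6,8

step 1: dequeue 7; queue=[0,1,2,5]; order=7
step 2: dequeue 0; queue=[1,2,5,3,4,6,8]; order=7,0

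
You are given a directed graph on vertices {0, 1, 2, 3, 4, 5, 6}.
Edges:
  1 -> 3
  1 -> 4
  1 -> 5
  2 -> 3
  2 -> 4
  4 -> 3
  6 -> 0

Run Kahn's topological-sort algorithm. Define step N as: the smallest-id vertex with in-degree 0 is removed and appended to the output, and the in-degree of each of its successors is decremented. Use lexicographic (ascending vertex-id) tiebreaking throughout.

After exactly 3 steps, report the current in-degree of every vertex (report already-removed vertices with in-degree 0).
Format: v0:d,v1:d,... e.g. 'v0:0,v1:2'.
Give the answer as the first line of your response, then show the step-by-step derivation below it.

v0:1,v1:0,v2:0,v3:0,v4:0,v5:0,v6:0

step 1: output 1; order=[1]; indeg=(1,0,0,2,1,0,0)
step 2: output 2; order=[1,2]; indeg=(1,0,0,1,0,0,0)
step 3: output 4; order=[1,2,4]; indeg=(1,0,0,0,0,0,0)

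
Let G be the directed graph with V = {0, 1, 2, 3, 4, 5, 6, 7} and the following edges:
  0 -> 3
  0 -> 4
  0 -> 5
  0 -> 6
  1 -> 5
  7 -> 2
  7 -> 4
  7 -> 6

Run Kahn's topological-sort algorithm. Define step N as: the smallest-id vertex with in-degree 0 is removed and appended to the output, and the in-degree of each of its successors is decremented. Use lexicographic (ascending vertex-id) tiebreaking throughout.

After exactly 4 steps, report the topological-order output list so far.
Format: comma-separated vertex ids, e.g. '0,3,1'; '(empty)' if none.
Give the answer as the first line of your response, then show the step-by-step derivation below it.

0,1,3,5

step 1: output 0; order=[0]; indeg=(0,0,1,0,1,1,1,0)
step 2: output 1; order=[0,1]; indeg=(0,0,1,0,1,0,1,0)
step 3: output 3; order=[0,1,3]; indeg=(0,0,1,0,1,0,1,0)
step 4: output 5; order=[0,1,3,5]; indeg=(0,0,1,0,1,0,1,0)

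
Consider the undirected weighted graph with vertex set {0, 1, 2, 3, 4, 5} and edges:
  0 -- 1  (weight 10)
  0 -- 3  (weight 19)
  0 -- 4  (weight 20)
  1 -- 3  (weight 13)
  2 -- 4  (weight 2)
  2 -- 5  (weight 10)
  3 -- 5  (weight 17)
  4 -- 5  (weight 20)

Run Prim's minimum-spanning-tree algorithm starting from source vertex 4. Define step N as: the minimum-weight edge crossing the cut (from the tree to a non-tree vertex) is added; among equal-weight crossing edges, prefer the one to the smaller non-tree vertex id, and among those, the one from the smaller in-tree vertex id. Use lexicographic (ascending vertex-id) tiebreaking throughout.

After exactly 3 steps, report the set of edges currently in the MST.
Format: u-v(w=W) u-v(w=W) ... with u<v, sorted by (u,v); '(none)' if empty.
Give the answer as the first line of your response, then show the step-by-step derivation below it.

2-4(w=2) 2-5(w=10) 3-5(w=17)

step 1: add edge 2-4 (w=2); MST = {2-4(w=2)}
step 2: add edge 2-5 (w=10); MST = {2-4(w=2) 2-5(w=10)}
step 3: add edge 3-5 (w=17); MST = {2-4(w=2) 2-5(w=10) 3-5(w=17)}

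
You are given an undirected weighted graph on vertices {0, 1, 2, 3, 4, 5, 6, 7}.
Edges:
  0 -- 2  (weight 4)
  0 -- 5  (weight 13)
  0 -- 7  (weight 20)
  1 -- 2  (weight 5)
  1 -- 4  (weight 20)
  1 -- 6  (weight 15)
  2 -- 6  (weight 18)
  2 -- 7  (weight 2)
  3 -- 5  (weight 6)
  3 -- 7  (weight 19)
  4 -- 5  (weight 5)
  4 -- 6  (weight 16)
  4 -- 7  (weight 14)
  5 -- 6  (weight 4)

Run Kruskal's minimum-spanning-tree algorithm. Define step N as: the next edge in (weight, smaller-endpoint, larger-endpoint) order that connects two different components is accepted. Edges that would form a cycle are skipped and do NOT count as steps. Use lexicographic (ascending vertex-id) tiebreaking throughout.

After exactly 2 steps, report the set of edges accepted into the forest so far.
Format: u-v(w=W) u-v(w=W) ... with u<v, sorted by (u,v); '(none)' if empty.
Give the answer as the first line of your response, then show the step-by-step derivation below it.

0-2(w=4) 2-7(w=2)

step 1: add edge 2-7 (w=2); MST = {2-7(w=2)}
step 2: add edge 0-2 (w=4); MST = {0-2(w=4) 2-7(w=2)}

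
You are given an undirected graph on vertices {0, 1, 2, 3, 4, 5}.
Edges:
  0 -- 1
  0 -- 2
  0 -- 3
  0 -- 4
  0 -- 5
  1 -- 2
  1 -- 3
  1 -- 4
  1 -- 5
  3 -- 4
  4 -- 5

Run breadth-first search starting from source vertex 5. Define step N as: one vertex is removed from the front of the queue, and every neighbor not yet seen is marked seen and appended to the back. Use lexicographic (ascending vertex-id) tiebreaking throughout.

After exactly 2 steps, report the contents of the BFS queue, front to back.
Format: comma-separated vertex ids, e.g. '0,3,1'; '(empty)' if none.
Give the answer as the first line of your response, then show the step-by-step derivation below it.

1,4,2,3

step 1: dequeue 5; queue=[0,1,4]; order=5
step 2: dequeue 0; queue=[1,4,2,3]; order=5,0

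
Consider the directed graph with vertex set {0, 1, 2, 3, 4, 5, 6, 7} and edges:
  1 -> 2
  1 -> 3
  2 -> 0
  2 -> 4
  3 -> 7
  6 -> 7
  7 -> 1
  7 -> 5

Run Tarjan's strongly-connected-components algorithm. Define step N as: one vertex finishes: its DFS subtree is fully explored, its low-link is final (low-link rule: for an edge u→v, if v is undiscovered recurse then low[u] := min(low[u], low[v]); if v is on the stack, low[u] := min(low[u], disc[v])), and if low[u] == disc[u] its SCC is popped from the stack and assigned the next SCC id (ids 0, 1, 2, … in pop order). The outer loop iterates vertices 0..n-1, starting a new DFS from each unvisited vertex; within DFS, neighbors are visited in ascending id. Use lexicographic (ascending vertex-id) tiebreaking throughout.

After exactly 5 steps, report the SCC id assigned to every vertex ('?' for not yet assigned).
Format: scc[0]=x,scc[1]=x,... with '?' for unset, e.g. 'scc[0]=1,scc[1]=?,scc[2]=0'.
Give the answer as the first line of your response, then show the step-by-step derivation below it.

scc[0]=0,scc[1]=?,scc[2]=2,scc[3]=?,scc[4]=1,scc[5]=3,scc[6]=?,scc[7]=?

step 1: low=(low[0]=0,low[1]=?,low[2]=?,low[3]=?,low[4]=?,low[5]=?,low[6]=?,low[7]=?); scc=(scc[0]=0,scc[1]=?,scc[2]=?,scc[3]=?,scc[4]=?,scc[5]=?,scc[6]=?,scc[7]=?)
step 2: low=(low[0]=0,low[1]=1,low[2]=2,low[3]=?,low[4]=3,low[5]=?,low[6]=?,low[7]=?); scc=(scc[0]=0,scc[1]=?,scc[2]=?,scc[3]=?,scc[4]=1,scc[5]=?,scc[6]=?,scc[7]=?)
step 3: low=(low[0]=0,low[1]=1,low[2]=2,low[3]=?,low[4]=3,low[5]=?,low[6]=?,low[7]=?); scc=(scc[0]=0,scc[1]=?,scc[2]=2,scc[3]=?,scc[4]=1,scc[5]=?,scc[6]=?,scc[7]=?)
step 4: low=(low[0]=0,low[1]=1,low[2]=2,low[3]=4,low[4]=3,low[5]=6,low[6]=?,low[7]=1); scc=(scc[0]=0,scc[1]=?,scc[2]=2,scc[3]=?,scc[4]=1,scc[5]=3,scc[6]=?,scc[7]=?)
step 5: low=(low[0]=0,low[1]=1,low[2]=2,low[3]=4,low[4]=3,low[5]=6,low[6]=?,low[7]=1); scc=(scc[0]=0,scc[1]=?,scc[2]=2,scc[3]=?,scc[4]=1,scc[5]=3,scc[6]=?,scc[7]=?)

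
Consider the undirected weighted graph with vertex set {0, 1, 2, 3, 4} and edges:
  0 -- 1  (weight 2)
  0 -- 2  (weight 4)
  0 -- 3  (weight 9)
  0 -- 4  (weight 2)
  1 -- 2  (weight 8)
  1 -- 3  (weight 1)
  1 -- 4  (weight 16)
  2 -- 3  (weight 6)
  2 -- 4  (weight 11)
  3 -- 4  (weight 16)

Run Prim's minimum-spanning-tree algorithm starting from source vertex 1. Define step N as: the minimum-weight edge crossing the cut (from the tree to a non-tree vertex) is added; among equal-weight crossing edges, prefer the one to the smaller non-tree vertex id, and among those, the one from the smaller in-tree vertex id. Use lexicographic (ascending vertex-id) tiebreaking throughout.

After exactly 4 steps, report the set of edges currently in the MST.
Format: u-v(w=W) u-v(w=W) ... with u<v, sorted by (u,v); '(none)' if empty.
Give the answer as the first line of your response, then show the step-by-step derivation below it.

0-1(w=2) 0-2(w=4) 0-4(w=2) 1-3(w=1)

step 1: add edge 1-3 (w=1); MST = {1-3(w=1)}
step 2: add edge 0-1 (w=2); MST = {0-1(w=2) 1-3(w=1)}
step 3: add edge 0-4 (w=2); MST = {0-1(w=2) 0-4(w=2) 1-3(w=1)}
step 4: add edge 0-2 (w=4); MST = {0-1(w=2) 0-2(w=4) 0-4(w=2) 1-3(w=1)}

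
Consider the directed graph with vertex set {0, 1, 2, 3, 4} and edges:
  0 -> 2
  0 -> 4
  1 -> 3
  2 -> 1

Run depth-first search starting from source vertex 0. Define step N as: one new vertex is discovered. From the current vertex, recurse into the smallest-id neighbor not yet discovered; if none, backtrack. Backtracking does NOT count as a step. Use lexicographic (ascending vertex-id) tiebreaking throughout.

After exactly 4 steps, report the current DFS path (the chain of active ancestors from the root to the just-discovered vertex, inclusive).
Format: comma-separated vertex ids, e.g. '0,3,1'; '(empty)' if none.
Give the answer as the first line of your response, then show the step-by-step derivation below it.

0,2,1,3

step 1: discover 0; path=0; order=0
step 2: discover 2; path=0>2; order=0,2
step 3: discover 1; path=0>2>1; order=0,2,1
step 4: discover 3; path=0>2>1>3; order=0,2,1,3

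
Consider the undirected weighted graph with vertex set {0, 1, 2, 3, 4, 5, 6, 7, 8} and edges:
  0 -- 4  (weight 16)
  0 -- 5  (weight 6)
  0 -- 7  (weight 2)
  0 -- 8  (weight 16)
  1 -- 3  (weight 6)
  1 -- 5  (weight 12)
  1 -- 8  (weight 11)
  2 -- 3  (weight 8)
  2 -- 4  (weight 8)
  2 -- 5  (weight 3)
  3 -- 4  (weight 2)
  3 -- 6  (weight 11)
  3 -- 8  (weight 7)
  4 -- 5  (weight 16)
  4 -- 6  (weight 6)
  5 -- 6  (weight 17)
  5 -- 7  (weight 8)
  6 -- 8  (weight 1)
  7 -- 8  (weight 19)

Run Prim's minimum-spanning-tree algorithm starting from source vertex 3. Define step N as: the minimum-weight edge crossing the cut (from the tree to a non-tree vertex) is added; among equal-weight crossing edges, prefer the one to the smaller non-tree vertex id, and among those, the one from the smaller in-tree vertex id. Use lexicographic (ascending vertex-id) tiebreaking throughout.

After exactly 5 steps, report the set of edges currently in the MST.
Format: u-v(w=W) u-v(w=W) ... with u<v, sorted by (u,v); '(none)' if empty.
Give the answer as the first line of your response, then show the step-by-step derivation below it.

1-3(w=6) 2-3(w=8) 3-4(w=2) 4-6(w=6) 6-8(w=1)

step 1: add edge 3-4 (w=2); MST = {3-4(w=2)}
step 2: add edge 1-3 (w=6); MST = {1-3(w=6) 3-4(w=2)}
step 3: add edge 4-6 (w=6); MST = {1-3(w=6) 3-4(w=2) 4-6(w=6)}
step 4: add edge 6-8 (w=1); MST = {1-3(w=6) 3-4(w=2) 4-6(w=6) 6-8(w=1)}
step 5: add edge 2-3 (w=8); MST = {1-3(w=6) 2-3(w=8) 3-4(w=2) 4-6(w=6) 6-8(w=1)}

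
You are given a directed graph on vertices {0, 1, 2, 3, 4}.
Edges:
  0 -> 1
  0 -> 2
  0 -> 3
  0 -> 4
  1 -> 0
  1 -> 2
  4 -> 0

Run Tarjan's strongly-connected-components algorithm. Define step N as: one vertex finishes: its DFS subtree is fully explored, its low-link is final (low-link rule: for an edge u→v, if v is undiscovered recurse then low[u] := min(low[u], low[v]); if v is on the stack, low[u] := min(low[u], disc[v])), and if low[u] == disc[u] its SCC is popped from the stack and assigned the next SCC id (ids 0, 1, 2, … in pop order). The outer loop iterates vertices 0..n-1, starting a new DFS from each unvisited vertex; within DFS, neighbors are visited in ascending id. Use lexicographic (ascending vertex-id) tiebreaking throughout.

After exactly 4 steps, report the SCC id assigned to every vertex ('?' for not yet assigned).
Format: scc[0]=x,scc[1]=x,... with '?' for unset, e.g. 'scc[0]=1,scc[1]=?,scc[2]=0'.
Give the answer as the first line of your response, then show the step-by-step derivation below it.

scc[0]=?,scc[1]=?,scc[2]=0,scc[3]=1,scc[4]=?

step 1: low=(low[0]=0,low[1]=0,low[2]=2,low[3]=?,low[4]=?); scc=(scc[0]=?,scc[1]=?,scc[2]=0,scc[3]=?,scc[4]=?)
step 2: low=(low[0]=0,low[1]=0,low[2]=2,low[3]=?,low[4]=?); scc=(scc[0]=?,scc[1]=?,scc[2]=0,scc[3]=?,scc[4]=?)
step 3: low=(low[0]=0,low[1]=0,low[2]=2,low[3]=3,low[4]=?); scc=(scc[0]=?,scc[1]=?,scc[2]=0,scc[3]=1,scc[4]=?)
step 4: low=(low[0]=0,low[1]=0,low[2]=2,low[3]=3,low[4]=0); scc=(scc[0]=?,scc[1]=?,scc[2]=0,scc[3]=1,scc[4]=?)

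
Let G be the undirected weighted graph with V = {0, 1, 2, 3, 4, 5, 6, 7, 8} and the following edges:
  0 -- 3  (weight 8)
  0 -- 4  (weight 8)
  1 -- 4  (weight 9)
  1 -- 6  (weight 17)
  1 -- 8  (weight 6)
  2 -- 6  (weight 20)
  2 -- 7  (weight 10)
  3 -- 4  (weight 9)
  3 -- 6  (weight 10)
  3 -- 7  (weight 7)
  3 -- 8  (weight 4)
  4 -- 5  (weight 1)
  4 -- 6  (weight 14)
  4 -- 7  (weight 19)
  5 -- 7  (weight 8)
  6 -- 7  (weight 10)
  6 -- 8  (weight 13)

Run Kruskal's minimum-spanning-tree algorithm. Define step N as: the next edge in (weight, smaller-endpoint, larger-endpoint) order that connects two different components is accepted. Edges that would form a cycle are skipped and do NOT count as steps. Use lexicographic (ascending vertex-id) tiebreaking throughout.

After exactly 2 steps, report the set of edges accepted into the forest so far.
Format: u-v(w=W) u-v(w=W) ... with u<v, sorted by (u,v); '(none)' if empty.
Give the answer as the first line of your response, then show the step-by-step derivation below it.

3-8(w=4) 4-5(w=1)

step 1: add edge 4-5 (w=1); MST = {4-5(w=1)}
step 2: add edge 3-8 (w=4); MST = {3-8(w=4) 4-5(w=1)}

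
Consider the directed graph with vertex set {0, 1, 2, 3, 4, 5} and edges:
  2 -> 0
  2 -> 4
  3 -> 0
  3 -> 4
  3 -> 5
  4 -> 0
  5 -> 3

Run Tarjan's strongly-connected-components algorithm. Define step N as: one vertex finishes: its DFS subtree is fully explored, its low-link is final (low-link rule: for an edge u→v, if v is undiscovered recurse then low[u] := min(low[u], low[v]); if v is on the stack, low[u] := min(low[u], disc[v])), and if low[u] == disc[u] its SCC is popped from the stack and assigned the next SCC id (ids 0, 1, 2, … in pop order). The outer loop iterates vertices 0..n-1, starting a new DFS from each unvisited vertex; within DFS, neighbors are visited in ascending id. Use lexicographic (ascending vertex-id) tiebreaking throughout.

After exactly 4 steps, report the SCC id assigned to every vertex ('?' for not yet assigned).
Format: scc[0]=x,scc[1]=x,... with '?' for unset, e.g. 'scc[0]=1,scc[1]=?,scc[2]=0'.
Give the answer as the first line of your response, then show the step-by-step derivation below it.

scc[0]=0,scc[1]=1,scc[2]=3,scc[3]=?,scc[4]=2,scc[5]=?

step 1: low=(low[0]=0,low[1]=?,low[2]=?,low[3]=?,low[4]=?,low[5]=?); scc=(scc[0]=0,scc[1]=?,scc[2]=?,scc[3]=?,scc[4]=?,scc[5]=?)
step 2: low=(low[0]=0,low[1]=1,low[2]=?,low[3]=?,low[4]=?,low[5]=?); scc=(scc[0]=0,scc[1]=1,scc[2]=?,scc[3]=?,scc[4]=?,scc[5]=?)
step 3: low=(low[0]=0,low[1]=1,low[2]=2,low[3]=?,low[4]=3,low[5]=?); scc=(scc[0]=0,scc[1]=1,scc[2]=?,scc[3]=?,scc[4]=2,scc[5]=?)
step 4: low=(low[0]=0,low[1]=1,low[2]=2,low[3]=?,low[4]=3,low[5]=?); scc=(scc[0]=0,scc[1]=1,scc[2]=3,scc[3]=?,scc[4]=2,scc[5]=?)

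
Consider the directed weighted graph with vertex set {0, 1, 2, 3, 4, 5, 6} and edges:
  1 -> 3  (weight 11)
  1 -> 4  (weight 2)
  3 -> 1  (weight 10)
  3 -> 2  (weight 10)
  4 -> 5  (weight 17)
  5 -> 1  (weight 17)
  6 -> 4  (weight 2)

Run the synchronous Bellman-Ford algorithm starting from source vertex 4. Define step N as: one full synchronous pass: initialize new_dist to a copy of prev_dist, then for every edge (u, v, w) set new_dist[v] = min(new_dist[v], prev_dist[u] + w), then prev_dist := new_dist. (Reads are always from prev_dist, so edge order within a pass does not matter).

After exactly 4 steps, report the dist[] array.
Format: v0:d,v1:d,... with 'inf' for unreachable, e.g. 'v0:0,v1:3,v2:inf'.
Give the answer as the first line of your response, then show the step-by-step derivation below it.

v0:inf,v1:34,v2:55,v3:45,v4:0,v5:17,v6:inf

step 1: dist = v0:inf,v1:inf,v2:inf,v3:inf,v4:0,v5:17,v6:inf
step 2: dist = v0:inf,v1:34,v2:inf,v3:inf,v4:0,v5:17,v6:inf
step 3: dist = v0:inf,v1:34,v2:inf,v3:45,v4:0,v5:17,v6:inf
step 4: dist = v0:inf,v1:34,v2:55,v3:45,v4:0,v5:17,v6:inf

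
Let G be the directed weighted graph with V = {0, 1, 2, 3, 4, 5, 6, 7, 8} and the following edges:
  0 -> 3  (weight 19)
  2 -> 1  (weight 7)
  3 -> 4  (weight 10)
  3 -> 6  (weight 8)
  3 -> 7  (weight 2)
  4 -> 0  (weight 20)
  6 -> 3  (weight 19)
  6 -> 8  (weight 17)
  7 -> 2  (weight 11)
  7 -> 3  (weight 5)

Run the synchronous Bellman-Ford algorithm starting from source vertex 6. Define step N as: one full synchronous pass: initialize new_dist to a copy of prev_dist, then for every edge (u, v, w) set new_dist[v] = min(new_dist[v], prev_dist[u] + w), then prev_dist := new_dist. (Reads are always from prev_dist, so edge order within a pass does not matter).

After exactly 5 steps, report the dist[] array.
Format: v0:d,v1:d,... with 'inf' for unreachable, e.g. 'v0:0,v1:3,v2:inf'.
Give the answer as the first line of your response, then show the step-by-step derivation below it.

v0:49,v1:39,v2:32,v3:19,v4:29,v5:inf,v6:0,v7:21,v8:17

step 1: dist = v0:inf,v1:inf,v2:inf,v3:19,v4:inf,v5:inf,v6:0,v7:inf,v8:17
step 2: dist = v0:inf,v1:inf,v2:inf,v3:19,v4:29,v5:inf,v6:0,v7:21,v8:17
step 3: dist = v0:49,v1:inf,v2:32,v3:19,v4:29,v5:inf,v6:0,v7:21,v8:17
step 4: dist = v0:49,v1:39,v2:32,v3:19,v4:29,v5:inf,v6:0,v7:21,v8:17
step 5: dist = v0:49,v1:39,v2:32,v3:19,v4:29,v5:inf,v6:0,v7:21,v8:17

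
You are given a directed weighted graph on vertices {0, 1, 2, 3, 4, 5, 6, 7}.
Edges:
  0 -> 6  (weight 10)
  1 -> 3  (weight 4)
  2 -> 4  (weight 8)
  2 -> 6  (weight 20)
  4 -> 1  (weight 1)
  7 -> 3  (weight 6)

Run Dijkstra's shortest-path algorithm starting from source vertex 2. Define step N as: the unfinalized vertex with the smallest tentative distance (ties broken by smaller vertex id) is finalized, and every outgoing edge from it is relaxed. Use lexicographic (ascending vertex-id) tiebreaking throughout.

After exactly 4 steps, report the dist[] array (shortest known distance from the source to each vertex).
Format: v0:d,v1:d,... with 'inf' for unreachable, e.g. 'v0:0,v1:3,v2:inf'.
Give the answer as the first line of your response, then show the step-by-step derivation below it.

v0:inf,v1:9,v2:0,v3:13,v4:8,v5:inf,v6:20,v7:inf

step 1: dist = v0:inf,v1:inf,v2:0,v3:inf,v4:8,v5:inf,v6:20,v7:inf
step 2: dist = v0:inf,v1:9,v2:0,v3:inf,v4:8,v5:inf,v6:20,v7:inf
step 3: dist = v0:inf,v1:9,v2:0,v3:13,v4:8,v5:inf,v6:20,v7:inf
step 4: dist = v0:inf,v1:9,v2:0,v3:13,v4:8,v5:inf,v6:20,v7:inf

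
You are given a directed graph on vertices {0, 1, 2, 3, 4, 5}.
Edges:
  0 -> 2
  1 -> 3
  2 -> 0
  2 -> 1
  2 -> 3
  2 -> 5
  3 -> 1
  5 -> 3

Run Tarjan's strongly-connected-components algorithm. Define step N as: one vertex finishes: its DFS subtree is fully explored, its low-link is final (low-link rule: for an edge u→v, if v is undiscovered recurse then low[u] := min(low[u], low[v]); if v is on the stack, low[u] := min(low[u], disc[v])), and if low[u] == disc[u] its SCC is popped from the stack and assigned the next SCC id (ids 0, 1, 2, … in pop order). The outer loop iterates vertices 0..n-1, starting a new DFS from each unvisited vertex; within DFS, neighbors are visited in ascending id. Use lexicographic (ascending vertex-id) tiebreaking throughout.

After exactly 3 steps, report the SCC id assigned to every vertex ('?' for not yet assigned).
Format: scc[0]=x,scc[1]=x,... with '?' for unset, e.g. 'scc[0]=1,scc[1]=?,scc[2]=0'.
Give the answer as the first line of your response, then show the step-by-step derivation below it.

scc[0]=?,scc[1]=0,scc[2]=?,scc[3]=0,scc[4]=?,scc[5]=1

step 1: low=(low[0]=0,low[1]=2,low[2]=0,low[3]=2,low[4]=?,low[5]=?); scc=(scc[0]=?,scc[1]=?,scc[2]=?,scc[3]=?,scc[4]=?,scc[5]=?)
step 2: low=(low[0]=0,low[1]=2,low[2]=0,low[3]=2,low[4]=?,low[5]=?); scc=(scc[0]=?,scc[1]=0,scc[2]=?,scc[3]=0,scc[4]=?,scc[5]=?)
step 3: low=(low[0]=0,low[1]=2,low[2]=0,low[3]=2,low[4]=?,low[5]=4); scc=(scc[0]=?,scc[1]=0,scc[2]=?,scc[3]=0,scc[4]=?,scc[5]=1)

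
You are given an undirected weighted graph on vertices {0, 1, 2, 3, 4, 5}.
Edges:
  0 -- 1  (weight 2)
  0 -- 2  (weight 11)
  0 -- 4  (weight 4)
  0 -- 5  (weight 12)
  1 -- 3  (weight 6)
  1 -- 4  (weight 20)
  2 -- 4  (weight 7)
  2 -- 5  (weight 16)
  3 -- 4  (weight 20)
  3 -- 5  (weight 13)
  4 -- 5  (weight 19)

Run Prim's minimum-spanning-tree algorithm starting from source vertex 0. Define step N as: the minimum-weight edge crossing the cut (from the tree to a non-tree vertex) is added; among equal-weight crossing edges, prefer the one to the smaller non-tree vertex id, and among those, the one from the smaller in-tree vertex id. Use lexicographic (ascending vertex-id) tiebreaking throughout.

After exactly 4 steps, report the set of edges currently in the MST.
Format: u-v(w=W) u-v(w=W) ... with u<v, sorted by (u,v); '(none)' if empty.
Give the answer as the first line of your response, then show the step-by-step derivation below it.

0-1(w=2) 0-4(w=4) 1-3(w=6) 2-4(w=7)

step 1: add edge 0-1 (w=2); MST = {0-1(w=2)}
step 2: add edge 0-4 (w=4); MST = {0-1(w=2) 0-4(w=4)}
step 3: add edge 1-3 (w=6); MST = {0-1(w=2) 0-4(w=4) 1-3(w=6)}
step 4: add edge 2-4 (w=7); MST = {0-1(w=2) 0-4(w=4) 1-3(w=6) 2-4(w=7)}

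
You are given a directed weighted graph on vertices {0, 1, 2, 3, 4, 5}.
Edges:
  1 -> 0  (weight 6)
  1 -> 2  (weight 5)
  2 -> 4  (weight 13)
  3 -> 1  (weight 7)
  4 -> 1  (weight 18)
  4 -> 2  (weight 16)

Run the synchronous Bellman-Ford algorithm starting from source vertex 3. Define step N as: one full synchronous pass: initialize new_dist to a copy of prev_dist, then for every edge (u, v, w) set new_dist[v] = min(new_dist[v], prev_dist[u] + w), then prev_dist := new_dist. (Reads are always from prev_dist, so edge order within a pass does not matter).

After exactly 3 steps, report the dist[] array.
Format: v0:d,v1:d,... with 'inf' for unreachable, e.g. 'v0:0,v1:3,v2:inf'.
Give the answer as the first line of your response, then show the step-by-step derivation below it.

v0:13,v1:7,v2:12,v3:0,v4:25,v5:inf

step 1: dist = v0:inf,v1:7,v2:inf,v3:0,v4:inf,v5:inf
step 2: dist = v0:13,v1:7,v2:12,v3:0,v4:inf,v5:inf
step 3: dist = v0:13,v1:7,v2:12,v3:0,v4:25,v5:inf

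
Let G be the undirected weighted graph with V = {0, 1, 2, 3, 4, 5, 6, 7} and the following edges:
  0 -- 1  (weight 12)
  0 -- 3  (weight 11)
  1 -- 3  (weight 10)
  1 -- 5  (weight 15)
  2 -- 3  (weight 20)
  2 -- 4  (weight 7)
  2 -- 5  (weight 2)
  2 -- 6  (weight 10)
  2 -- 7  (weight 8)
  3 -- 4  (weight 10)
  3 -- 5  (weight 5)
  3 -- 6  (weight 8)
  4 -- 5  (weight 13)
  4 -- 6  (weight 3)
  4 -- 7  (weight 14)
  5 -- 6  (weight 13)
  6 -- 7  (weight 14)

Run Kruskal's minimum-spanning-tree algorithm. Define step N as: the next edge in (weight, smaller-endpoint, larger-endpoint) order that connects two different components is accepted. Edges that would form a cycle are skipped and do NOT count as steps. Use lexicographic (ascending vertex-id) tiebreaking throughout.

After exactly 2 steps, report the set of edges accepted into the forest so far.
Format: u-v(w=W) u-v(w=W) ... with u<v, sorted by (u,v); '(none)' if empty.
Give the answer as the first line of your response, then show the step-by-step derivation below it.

2-5(w=2) 4-6(w=3)

step 1: add edge 2-5 (w=2); MST = {2-5(w=2)}
step 2: add edge 4-6 (w=3); MST = {2-5(w=2) 4-6(w=3)}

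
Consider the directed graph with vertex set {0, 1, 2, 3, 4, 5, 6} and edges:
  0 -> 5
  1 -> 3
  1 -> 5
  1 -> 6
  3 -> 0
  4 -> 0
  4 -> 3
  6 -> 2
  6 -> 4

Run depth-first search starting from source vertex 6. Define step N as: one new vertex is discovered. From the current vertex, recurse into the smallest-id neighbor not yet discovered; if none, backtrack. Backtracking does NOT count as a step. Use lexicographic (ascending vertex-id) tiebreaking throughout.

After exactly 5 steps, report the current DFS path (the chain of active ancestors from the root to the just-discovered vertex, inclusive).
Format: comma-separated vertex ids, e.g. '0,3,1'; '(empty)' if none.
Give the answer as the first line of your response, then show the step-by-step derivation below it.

6,4,0,5

step 1: discover 6; path=6; order=6
step 2: discover 2; path=6>2; order=6,2
step 3: discover 4; path=6>4; order=6,2,4
step 4: discover 0; path=6>4>0; order=6,2,4,0
step 5: discover 5; path=6>4>0>5; order=6,2,4,0,5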